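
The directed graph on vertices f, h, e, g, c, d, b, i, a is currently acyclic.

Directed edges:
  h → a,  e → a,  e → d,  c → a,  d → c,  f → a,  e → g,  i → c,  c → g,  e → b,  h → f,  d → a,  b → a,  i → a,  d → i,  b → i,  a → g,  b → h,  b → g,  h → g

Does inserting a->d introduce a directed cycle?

Adding a→d creates a cycle iff d can already reach a.
Path from d: d → a.
So d → … → a → d is a cycle.

Yes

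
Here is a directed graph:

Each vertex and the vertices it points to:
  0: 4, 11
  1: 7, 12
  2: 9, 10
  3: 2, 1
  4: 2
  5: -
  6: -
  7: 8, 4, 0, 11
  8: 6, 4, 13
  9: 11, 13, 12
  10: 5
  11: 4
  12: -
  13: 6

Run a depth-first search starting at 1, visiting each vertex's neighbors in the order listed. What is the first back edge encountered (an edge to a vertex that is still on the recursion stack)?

11→4

DFS from 1 (visiting each vertex's neighbors in the order listed); mark gray on enter, black on exit:
1 gray
  7 gray
    8 gray
      6 gray
      6 black
      4 gray
        2 gray
          9 gray
            11 gray
              11→4: 4 is gray → back edge
First back edge: 11 → 4.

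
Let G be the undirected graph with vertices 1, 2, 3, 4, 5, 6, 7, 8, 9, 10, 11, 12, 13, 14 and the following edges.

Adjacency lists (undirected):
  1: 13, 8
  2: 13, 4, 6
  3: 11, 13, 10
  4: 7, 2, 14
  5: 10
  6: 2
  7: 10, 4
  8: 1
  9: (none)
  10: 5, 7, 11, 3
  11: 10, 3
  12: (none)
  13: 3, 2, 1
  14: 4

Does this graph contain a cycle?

Yes

DFS, tracking each vertex's parent; an edge to a visited non-parent vertex closes a cycle.
Start from 1:
visit 1 (parent –)
  visit 13 (parent 1)
    visit 3 (parent 13)
      visit 11 (parent 3)
        visit 10 (parent 11)
          visit 5 (parent 10)
            5–10: parent, skip
          visit 7 (parent 10)
            7–10: parent, skip
            visit 4 (parent 7)
              4–7: parent, skip
              visit 2 (parent 4)
                2–13: 13 visited and ≠ parent → cycle
Cycle: 13 – 3 – 11 – 10 – 7 – 4 – 2 – 13.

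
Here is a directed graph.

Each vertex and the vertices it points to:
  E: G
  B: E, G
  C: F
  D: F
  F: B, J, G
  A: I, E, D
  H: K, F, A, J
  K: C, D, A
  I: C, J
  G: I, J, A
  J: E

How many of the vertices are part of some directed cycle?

A vertex is on a directed cycle iff it belongs to a strongly connected component of size ≥ 2 (or has a self-loop).
The vertices on cycles are {A, B, C, D, E, F, G, I, J} — 9 in total.

9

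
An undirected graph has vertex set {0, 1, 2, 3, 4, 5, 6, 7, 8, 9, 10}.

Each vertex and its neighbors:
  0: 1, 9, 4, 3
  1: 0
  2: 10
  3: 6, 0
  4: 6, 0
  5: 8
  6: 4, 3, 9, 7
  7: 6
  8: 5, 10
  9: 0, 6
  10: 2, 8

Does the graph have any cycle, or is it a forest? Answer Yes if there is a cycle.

DFS, tracking each vertex's parent; an edge to a visited non-parent vertex closes a cycle.
Start from 2:
visit 2 (parent –)
  visit 10 (parent 2)
    10–2: parent, skip
    visit 8 (parent 10)
      visit 5 (parent 8)
        5–8: parent, skip
      8–10: parent, skip
visit 0 (parent –)
  visit 1 (parent 0)
    1–0: parent, skip
  visit 9 (parent 0)
    9–0: parent, skip
    visit 6 (parent 9)
      visit 4 (parent 6)
        4–6: parent, skip
        4–0: 0 visited and ≠ parent → cycle
Cycle: 0 – 9 – 6 – 4 – 0.

Yes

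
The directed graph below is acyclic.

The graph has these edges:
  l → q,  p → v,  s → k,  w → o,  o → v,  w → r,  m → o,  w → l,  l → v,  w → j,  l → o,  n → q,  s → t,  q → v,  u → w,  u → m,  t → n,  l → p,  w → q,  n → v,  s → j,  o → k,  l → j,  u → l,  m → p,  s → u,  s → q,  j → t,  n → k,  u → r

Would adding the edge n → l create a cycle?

Adding n→l creates a cycle iff l can already reach n.
Path from l: l → j → t → n.
So l → … → n → l is a cycle.

Yes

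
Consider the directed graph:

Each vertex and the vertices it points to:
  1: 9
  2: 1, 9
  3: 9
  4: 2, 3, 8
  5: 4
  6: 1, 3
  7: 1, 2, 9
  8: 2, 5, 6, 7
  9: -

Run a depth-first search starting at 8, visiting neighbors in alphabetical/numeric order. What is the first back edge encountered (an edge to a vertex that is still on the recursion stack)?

4->8

DFS from 8 (visiting neighbors in alphabetical/numeric order); mark gray on enter, black on exit:
8 gray
  2 gray
    1 gray
      9 gray
      9 black
    1 black
    2→9: 9 black — skip
  2 black
  5 gray
    4 gray
      4→2: 2 black — skip
      3 gray
        3→9: 9 black — skip
      3 black
      4→8: 8 is gray → back edge
First back edge: 4 → 8.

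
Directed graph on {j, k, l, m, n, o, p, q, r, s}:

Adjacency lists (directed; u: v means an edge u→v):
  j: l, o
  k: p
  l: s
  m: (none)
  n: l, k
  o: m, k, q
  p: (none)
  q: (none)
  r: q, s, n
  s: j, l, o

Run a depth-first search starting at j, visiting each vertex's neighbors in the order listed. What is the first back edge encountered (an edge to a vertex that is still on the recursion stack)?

DFS from j (visiting each vertex's neighbors in the order listed); mark gray on enter, black on exit:
j gray
  l gray
    s gray
      s→j: j is gray → back edge
First back edge: s → j.

s→j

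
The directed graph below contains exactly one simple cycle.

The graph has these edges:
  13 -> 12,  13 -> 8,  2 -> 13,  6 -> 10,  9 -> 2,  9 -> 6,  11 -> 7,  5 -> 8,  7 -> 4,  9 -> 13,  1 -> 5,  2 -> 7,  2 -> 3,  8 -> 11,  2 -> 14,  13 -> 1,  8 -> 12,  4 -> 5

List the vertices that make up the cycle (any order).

4, 5, 7, 8, 11

DFS with gray/black marking from 7:
7 gray
  4 gray
    5 gray
      8 gray
        11 gray
          11→7: 7 is gray → back edge
Back edge closes the cycle 7 → 4 → 5 → 8 → 11 → 7; its vertices are {4, 5, 7, 8, 11}.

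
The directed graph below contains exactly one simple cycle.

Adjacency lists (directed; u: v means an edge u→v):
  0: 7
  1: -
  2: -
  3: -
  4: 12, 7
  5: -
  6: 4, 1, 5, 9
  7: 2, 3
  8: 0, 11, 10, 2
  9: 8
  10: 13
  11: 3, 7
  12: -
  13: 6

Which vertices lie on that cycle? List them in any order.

6, 8, 9, 10, 13

DFS with gray/black marking from 6:
6 gray
  4 gray
    12 gray
    12 black
    7 gray
      2 gray
      2 black
      3 gray
      3 black
    7 black
  4 black
  1 gray
  1 black
  5 gray
  5 black
  9 gray
    8 gray
      0 gray
        0→7: 7 black — skip
      0 black
      11 gray
        11→3: 3 black — skip
        11→7: 7 black — skip
      11 black
      10 gray
        13 gray
          13→6: 6 is gray → back edge
Back edge closes the cycle 6 → 9 → 8 → 10 → 13 → 6; its vertices are {6, 8, 9, 10, 13}.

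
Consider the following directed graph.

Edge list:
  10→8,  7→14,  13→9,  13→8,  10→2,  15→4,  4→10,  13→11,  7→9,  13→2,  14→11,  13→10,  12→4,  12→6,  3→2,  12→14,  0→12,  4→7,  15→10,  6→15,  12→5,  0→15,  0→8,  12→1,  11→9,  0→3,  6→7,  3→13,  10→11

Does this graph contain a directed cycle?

DFS with white/gray/black marking, starting from 7:
7 gray
  9 gray
  9 black
  14 gray
    11 gray
      11→9: 9 black — skip
    11 black
  14 black
7 black
0 gray
  12 gray
    6 gray
      15 gray
        10 gray
          2 gray
          2 black
          8 gray
          8 black
          10→11: 11 black — skip
        10 black
        4 gray
          4→7: 7 black — skip
          4→10: 10 black — skip
        4 black
      15 black
      6→7: 7 black — skip
    6 black
    12→4: 4 black — skip
    1 gray
    1 black
    12→14: 14 black — skip
    5 gray
    5 black
  12 black
  0→8: 8 black — skip
  3 gray
    3→2: 2 black — skip
    13 gray
      13→2: 2 black — skip
      13→9: 9 black — skip
      13→11: 11 black — skip
      13→10: 10 black — skip
      13→8: 8 black — skip
    13 black
  3 black
  0→15: 15 black — skip
0 black
Every edge goes to a white or black vertex — no back edge, so the graph is acyclic.

No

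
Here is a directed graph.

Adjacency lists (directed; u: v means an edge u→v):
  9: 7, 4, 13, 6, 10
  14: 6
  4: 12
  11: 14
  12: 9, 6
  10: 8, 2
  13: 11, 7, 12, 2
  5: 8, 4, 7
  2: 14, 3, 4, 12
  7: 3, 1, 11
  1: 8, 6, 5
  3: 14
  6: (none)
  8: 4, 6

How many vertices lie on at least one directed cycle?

10

A vertex is on a directed cycle iff it belongs to a strongly connected component of size ≥ 2 (or has a self-loop).
The vertices on cycles are {1, 2, 4, 5, 7, 8, 9, 10, 12, 13} — 10 in total.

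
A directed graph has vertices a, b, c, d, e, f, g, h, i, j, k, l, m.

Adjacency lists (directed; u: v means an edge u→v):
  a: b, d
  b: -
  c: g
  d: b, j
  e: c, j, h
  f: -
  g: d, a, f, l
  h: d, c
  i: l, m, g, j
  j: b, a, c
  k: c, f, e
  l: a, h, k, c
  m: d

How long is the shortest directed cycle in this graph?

For each vertex v, BFS finds the shortest path from v back to v.
The shortest such closed walk is l → c → g → l, length 3.

3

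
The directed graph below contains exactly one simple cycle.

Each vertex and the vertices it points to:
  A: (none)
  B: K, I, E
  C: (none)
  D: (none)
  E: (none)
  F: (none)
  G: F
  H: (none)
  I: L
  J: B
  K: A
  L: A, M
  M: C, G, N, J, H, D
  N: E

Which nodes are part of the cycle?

B, I, J, L, M

DFS with gray/black marking from M:
M gray
  C gray
  C black
  G gray
    F gray
    F black
  G black
  N gray
    E gray
    E black
  N black
  J gray
    B gray
      K gray
        A gray
        A black
      K black
      I gray
        L gray
          L→A: A black — skip
          L→M: M is gray → back edge
Back edge closes the cycle M → J → B → I → L → M; its vertices are {B, I, J, L, M}.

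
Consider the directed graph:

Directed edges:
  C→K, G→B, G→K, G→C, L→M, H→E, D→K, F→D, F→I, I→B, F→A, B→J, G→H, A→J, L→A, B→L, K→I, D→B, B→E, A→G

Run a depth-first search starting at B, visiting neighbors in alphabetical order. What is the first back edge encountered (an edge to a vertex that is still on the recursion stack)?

G→B

DFS from B (visiting neighbors in alphabetical order); mark gray on enter, black on exit:
B gray
  E gray
  E black
  J gray
  J black
  L gray
    A gray
      G gray
        G→B: B is gray → back edge
First back edge: G → B.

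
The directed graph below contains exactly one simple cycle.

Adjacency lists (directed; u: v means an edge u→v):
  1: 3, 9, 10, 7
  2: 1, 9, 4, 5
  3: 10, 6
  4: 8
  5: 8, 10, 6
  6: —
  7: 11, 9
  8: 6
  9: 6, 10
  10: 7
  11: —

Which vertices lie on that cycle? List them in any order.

7, 9, 10

DFS with gray/black marking from 7:
7 gray
  11 gray
  11 black
  9 gray
    6 gray
    6 black
    10 gray
      10→7: 7 is gray → back edge
Back edge closes the cycle 7 → 9 → 10 → 7; its vertices are {7, 9, 10}.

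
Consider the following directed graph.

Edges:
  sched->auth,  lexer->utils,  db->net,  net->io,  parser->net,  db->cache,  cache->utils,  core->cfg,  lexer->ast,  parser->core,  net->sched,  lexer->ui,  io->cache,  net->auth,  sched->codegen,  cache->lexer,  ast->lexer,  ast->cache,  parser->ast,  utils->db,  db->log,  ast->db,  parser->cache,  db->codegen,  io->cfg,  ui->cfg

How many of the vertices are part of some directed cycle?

7

A vertex is on a directed cycle iff it belongs to a strongly connected component of size ≥ 2 (or has a self-loop).
The vertices on cycles are {db, io, ast, net, cache, lexer, utils} — 7 in total.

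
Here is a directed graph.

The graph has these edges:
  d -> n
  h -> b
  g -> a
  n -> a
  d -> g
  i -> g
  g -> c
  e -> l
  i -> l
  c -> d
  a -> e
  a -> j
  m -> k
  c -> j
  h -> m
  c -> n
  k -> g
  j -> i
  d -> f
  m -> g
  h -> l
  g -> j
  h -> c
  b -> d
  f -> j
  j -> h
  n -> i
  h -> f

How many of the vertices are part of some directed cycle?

12

A vertex is on a directed cycle iff it belongs to a strongly connected component of size ≥ 2 (or has a self-loop).
The vertices on cycles are {a, b, c, d, f, g, h, i, j, k, m, n} — 12 in total.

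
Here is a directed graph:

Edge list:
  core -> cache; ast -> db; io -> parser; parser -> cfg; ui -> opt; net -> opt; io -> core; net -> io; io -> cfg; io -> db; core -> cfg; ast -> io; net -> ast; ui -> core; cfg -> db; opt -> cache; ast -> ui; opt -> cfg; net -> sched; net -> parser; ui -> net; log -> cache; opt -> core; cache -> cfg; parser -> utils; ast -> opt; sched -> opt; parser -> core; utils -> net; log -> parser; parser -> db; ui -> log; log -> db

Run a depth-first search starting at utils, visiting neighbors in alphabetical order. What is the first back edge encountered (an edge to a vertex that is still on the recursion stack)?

DFS from utils (visiting neighbors in alphabetical order); mark gray on enter, black on exit:
utils gray
  net gray
    ast gray
      db gray
      db black
      io gray
        cfg gray
          cfg→db: db black — skip
        cfg black
        core gray
          cache gray
            cache→cfg: cfg black — skip
          cache black
          core→cfg: cfg black — skip
        core black
        io→db: db black — skip
        parser gray
          parser→cfg: cfg black — skip
          parser→core: core black — skip
          parser→db: db black — skip
          parser→utils: utils is gray → back edge
First back edge: parser → utils.

parser->utils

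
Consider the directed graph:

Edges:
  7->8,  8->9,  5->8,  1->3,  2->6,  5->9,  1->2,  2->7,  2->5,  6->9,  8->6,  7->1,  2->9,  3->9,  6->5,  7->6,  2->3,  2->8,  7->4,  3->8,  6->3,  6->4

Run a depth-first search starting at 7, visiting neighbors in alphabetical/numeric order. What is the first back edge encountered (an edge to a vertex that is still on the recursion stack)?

DFS from 7 (visiting neighbors in alphabetical/numeric order); mark gray on enter, black on exit:
7 gray
  1 gray
    2 gray
      3 gray
        8 gray
          6 gray
            6→3: 3 is gray → back edge
First back edge: 6 → 3.

6→3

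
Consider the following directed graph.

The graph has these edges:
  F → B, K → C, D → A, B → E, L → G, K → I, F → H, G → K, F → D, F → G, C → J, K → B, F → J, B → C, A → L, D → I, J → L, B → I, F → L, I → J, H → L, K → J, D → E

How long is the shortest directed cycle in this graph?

4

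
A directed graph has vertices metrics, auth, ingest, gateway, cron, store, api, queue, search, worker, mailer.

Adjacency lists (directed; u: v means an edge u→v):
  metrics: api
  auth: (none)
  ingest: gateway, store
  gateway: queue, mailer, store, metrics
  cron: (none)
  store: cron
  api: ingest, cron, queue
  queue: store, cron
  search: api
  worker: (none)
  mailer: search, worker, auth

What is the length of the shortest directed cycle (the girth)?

4

For each vertex v, BFS finds the shortest path from v back to v.
The shortest such closed walk is metrics → api → ingest → gateway → metrics, length 4.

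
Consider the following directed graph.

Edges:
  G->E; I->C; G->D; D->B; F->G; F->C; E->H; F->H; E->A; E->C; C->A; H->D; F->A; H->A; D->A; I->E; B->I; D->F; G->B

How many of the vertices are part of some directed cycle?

A vertex is on a directed cycle iff it belongs to a strongly connected component of size ≥ 2 (or has a self-loop).
The vertices on cycles are {B, D, E, F, G, H, I} — 7 in total.

7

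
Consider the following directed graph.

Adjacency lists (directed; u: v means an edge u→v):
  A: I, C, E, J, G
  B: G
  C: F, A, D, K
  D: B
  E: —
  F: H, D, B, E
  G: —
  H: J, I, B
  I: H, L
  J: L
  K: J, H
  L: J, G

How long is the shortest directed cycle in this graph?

2

For each vertex v, BFS finds the shortest path from v back to v.
The shortest such closed walk is A → C → A, length 2.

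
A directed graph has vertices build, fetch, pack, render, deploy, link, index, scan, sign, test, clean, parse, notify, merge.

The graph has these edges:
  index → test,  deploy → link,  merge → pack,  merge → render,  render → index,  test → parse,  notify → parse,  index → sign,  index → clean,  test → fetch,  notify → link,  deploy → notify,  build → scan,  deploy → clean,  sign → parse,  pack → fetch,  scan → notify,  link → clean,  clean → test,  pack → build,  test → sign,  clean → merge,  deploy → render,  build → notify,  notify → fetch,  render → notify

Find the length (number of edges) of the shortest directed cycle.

4

For each vertex v, BFS finds the shortest path from v back to v.
The shortest such closed walk is clean → merge → render → index → clean, length 4.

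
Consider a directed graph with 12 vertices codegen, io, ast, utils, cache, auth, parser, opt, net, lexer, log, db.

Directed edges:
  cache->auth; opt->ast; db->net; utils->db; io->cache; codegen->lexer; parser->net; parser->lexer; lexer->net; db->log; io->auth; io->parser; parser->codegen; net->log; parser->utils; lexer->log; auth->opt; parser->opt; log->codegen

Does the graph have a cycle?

Yes

DFS with white/gray/black marking, starting from codegen:
codegen gray
  lexer gray
    net gray
      log gray
        log→codegen: codegen is gray → back edge
Back edge found, so a cycle exists: codegen → lexer → net → log → codegen.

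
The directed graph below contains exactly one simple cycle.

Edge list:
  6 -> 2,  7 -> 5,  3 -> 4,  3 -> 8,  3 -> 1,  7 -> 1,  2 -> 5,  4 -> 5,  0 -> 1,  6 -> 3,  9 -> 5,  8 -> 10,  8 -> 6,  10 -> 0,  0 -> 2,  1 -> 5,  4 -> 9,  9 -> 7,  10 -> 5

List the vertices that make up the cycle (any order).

3, 6, 8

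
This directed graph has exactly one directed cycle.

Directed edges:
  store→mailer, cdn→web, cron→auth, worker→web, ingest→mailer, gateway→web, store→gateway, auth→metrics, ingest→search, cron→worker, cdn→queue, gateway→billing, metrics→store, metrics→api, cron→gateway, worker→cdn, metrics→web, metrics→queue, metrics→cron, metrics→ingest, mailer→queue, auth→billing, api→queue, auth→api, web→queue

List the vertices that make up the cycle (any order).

auth, cron, metrics

DFS with gray/black marking from metrics:
metrics gray
  queue gray
  queue black
  store gray
    gateway gray
      billing gray
      billing black
      web gray
        web→queue: queue black — skip
      web black
    gateway black
    mailer gray
      mailer→queue: queue black — skip
    mailer black
  store black
  metrics→web: web black — skip
  ingest gray
    ingest→mailer: mailer black — skip
    search gray
    search black
  ingest black
  cron gray
    auth gray
      auth→metrics: metrics is gray → back edge
Back edge closes the cycle metrics → cron → auth → metrics; its vertices are {auth, cron, metrics}.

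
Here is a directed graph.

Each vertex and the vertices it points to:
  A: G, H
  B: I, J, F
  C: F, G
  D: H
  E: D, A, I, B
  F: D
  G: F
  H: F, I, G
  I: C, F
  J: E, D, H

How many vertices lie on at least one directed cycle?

9

A vertex is on a directed cycle iff it belongs to a strongly connected component of size ≥ 2 (or has a self-loop).
The vertices on cycles are {B, C, D, E, F, G, H, I, J} — 9 in total.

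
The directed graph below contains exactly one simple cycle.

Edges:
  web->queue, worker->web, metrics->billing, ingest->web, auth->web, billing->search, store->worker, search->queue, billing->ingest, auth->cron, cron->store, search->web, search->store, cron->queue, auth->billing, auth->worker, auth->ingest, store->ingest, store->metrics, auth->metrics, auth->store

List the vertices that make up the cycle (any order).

store, search, billing, metrics

DFS with gray/black marking from store:
store gray
  worker gray
    web gray
      queue gray
      queue black
    web black
  worker black
  metrics gray
    billing gray
      search gray
        search→store: store is gray → back edge
Back edge closes the cycle store → metrics → billing → search → store; its vertices are {store, search, billing, metrics}.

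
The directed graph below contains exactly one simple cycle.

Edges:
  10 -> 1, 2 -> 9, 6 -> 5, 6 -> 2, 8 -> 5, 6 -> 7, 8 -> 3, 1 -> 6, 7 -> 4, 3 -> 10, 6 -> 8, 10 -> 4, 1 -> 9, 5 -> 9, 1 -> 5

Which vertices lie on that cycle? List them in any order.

DFS with gray/black marking from 6:
6 gray
  2 gray
    9 gray
    9 black
  2 black
  7 gray
    4 gray
    4 black
  7 black
  5 gray
    5→9: 9 black — skip
  5 black
  8 gray
    3 gray
      10 gray
        10→4: 4 black — skip
        1 gray
          1→6: 6 is gray → back edge
Back edge closes the cycle 6 → 8 → 3 → 10 → 1 → 6; its vertices are {1, 3, 6, 8, 10}.

1, 3, 6, 8, 10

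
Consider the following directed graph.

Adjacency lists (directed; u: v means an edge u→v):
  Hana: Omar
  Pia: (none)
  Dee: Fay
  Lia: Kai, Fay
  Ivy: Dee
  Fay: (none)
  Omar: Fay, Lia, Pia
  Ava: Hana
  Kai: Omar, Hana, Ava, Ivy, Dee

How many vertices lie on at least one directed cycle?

5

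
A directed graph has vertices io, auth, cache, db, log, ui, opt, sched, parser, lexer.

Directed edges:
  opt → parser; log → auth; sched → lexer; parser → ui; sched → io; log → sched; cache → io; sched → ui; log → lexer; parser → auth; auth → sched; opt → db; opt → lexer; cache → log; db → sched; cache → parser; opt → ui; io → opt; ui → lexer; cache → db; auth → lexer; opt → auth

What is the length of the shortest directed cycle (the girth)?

4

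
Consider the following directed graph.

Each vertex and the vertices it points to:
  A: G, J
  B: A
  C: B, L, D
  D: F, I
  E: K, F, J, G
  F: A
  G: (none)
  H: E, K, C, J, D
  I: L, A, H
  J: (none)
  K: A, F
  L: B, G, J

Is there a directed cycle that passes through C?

C is on a cycle iff C can reach itself via ≥1 edge.
C → D → I → H → C — yes.

Yes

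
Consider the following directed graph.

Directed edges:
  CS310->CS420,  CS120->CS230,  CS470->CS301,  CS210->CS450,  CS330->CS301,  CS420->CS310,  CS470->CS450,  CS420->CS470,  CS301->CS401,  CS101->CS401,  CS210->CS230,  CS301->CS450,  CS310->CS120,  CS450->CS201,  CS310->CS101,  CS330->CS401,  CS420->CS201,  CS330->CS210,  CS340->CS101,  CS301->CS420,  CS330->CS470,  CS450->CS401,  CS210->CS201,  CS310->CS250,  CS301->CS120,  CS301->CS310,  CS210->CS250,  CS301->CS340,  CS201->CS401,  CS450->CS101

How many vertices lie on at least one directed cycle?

A vertex is on a directed cycle iff it belongs to a strongly connected component of size ≥ 2 (or has a self-loop).
The vertices on cycles are {CS301, CS310, CS420, CS470} — 4 in total.

4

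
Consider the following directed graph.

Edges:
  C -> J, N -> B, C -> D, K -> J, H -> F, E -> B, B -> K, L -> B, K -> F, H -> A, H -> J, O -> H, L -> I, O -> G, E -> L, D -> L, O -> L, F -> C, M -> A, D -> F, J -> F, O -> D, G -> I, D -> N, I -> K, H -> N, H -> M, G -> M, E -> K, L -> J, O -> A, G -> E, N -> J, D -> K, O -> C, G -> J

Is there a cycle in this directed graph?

Yes

DFS with white/gray/black marking, starting from F:
F gray
  C gray
    J gray
      J→F: F is gray → back edge
Back edge found, so a cycle exists: F → C → J → F.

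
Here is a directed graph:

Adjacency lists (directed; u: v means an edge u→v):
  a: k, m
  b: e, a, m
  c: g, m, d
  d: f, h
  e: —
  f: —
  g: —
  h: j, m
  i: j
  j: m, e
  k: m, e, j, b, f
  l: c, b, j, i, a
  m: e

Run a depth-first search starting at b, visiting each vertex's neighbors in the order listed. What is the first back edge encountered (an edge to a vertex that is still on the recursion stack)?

k->b

DFS from b (visiting each vertex's neighbors in the order listed); mark gray on enter, black on exit:
b gray
  e gray
  e black
  a gray
    k gray
      m gray
        m→e: e black — skip
      m black
      k→e: e black — skip
      j gray
        j→m: m black — skip
        j→e: e black — skip
      j black
      k→b: b is gray → back edge
First back edge: k → b.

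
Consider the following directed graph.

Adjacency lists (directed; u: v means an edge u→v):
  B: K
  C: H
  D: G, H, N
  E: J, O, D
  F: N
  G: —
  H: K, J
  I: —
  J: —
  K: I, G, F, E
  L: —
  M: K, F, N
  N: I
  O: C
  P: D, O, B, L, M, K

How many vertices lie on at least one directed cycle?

A vertex is on a directed cycle iff it belongs to a strongly connected component of size ≥ 2 (or has a self-loop).
The vertices on cycles are {C, D, E, H, K, O} — 6 in total.

6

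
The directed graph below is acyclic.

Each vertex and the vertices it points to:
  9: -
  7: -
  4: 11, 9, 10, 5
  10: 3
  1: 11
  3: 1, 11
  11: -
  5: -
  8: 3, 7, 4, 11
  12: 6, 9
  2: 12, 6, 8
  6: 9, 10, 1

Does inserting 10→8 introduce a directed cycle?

Adding 10→8 creates a cycle iff 8 can already reach 10.
Path from 8: 8 → 4 → 10.
So 8 → … → 10 → 8 is a cycle.

Yes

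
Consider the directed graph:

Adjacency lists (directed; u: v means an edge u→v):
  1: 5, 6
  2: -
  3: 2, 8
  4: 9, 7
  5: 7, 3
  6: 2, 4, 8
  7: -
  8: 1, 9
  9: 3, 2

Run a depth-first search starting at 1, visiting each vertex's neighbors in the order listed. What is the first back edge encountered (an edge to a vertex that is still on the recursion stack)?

DFS from 1 (visiting each vertex's neighbors in the order listed); mark gray on enter, black on exit:
1 gray
  5 gray
    7 gray
    7 black
    3 gray
      2 gray
      2 black
      8 gray
        8→1: 1 is gray → back edge
First back edge: 8 → 1.

8→1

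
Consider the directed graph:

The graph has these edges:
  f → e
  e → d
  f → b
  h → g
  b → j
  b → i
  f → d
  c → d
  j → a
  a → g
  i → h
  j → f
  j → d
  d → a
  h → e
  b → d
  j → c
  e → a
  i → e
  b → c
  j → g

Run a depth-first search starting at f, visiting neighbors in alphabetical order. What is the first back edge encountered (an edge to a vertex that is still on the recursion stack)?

j→f

DFS from f (visiting neighbors in alphabetical order); mark gray on enter, black on exit:
f gray
  b gray
    c gray
      d gray
        a gray
          g gray
          g black
        a black
      d black
    c black
    b→d: d black — skip
    i gray
      e gray
        e→a: a black — skip
        e→d: d black — skip
      e black
      h gray
        h→e: e black — skip
        h→g: g black — skip
      h black
    i black
    j gray
      j→a: a black — skip
      j→c: c black — skip
      j→d: d black — skip
      j→f: f is gray → back edge
First back edge: j → f.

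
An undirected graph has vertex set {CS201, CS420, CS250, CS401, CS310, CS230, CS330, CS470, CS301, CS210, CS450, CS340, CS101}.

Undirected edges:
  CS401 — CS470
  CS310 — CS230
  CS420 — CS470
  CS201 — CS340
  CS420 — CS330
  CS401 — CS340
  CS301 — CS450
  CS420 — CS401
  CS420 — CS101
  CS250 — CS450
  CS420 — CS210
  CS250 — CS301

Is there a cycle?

DFS, tracking each vertex's parent; an edge to a visited non-parent vertex closes a cycle.
Start from CS470:
visit CS470 (parent –)
  visit CS401 (parent CS470)
    visit CS420 (parent CS401)
      visit CS210 (parent CS420)
        CS210–CS420: parent, skip
      visit CS101 (parent CS420)
        CS101–CS420: parent, skip
      CS420–CS401: parent, skip
      CS420–CS470: CS470 visited and ≠ parent → cycle
Cycle: CS470 – CS401 – CS420 – CS470.

Yes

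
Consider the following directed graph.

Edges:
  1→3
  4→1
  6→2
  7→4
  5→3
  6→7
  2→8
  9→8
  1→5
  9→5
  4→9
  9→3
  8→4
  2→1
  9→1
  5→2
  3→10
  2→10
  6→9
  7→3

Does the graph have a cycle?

DFS with white/gray/black marking, starting from 9:
9 gray
  5 gray
    3 gray
      10 gray
      10 black
    3 black
    2 gray
      2→10: 10 black — skip
      1 gray
        1→3: 3 black — skip
        1→5: 5 is gray → back edge
Back edge found, so a cycle exists: 5 → 2 → 1 → 5.

Yes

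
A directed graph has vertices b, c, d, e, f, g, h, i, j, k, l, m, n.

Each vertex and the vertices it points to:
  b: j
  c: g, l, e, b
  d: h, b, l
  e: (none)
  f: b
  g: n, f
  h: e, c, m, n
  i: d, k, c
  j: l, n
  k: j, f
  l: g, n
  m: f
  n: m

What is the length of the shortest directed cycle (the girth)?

For each vertex v, BFS finds the shortest path from v back to v.
The shortest such closed walk is l → g → f → b → j → l, length 5.

5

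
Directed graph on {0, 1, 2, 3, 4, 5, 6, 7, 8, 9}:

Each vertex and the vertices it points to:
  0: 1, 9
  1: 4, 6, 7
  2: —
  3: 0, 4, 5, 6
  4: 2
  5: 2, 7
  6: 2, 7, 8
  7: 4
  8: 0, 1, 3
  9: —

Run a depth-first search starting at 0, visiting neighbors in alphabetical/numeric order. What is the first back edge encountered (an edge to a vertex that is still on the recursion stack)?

DFS from 0 (visiting neighbors in alphabetical/numeric order); mark gray on enter, black on exit:
0 gray
  1 gray
    4 gray
      2 gray
      2 black
    4 black
    6 gray
      6→2: 2 black — skip
      7 gray
        7→4: 4 black — skip
      7 black
      8 gray
        8→0: 0 is gray → back edge
First back edge: 8 → 0.

8→0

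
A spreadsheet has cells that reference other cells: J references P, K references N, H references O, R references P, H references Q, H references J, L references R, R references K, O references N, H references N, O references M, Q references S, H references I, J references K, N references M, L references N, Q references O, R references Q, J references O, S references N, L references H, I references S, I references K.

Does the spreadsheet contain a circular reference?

DFS with white/gray/black marking, starting from M:
M gray
M black
P gray
P black
H gray
  N gray
    N→M: M black — skip
  N black
  J gray
    J→P: P black — skip
    O gray
      O→N: N black — skip
      O→M: M black — skip
    O black
    K gray
      K→N: N black — skip
    K black
  J black
  H→O: O black — skip
  Q gray
    Q→O: O black — skip
    S gray
      S→N: N black — skip
    S black
  Q black
  I gray
    I→K: K black — skip
    I→S: S black — skip
  I black
H black
L gray
  R gray
    R→K: K black — skip
    R→Q: Q black — skip
    R→P: P black — skip
  R black
  L→H: H black — skip
  L→N: N black — skip
L black
Every edge goes to a white or black vertex — no back edge, so the graph is acyclic.

No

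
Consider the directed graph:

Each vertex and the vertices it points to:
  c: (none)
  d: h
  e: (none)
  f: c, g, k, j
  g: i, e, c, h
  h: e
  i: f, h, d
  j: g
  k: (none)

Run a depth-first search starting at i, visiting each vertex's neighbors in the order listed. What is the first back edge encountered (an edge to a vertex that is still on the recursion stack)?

DFS from i (visiting each vertex's neighbors in the order listed); mark gray on enter, black on exit:
i gray
  f gray
    c gray
    c black
    g gray
      g→i: i is gray → back edge
First back edge: g → i.

g->i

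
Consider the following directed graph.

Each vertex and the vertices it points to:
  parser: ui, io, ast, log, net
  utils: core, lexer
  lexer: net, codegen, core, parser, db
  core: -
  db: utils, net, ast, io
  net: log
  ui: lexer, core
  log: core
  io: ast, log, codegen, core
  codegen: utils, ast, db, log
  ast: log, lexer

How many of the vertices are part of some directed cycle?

A vertex is on a directed cycle iff it belongs to a strongly connected component of size ≥ 2 (or has a self-loop).
The vertices on cycles are {db, io, ui, ast, lexer, utils, parser, codegen} — 8 in total.

8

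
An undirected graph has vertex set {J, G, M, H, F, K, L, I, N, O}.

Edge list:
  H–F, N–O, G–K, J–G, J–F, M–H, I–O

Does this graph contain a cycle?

No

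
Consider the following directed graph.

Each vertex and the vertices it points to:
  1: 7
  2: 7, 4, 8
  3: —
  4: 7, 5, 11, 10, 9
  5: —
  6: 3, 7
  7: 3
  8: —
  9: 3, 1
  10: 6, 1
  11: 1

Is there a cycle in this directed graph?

No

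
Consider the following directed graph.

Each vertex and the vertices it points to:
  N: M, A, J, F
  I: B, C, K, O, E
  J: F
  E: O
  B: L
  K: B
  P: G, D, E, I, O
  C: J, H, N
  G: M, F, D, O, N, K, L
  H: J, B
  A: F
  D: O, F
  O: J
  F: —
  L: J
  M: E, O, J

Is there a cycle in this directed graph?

No

DFS with white/gray/black marking, starting from P:
P gray
  G gray
    M gray
      E gray
        O gray
          J gray
            F gray
            F black
          J black
        O black
      E black
      M→O: O black — skip
      M→J: J black — skip
    M black
    G→F: F black — skip
    D gray
      D→O: O black — skip
      D→F: F black — skip
    D black
    G→O: O black — skip
    N gray
      N→M: M black — skip
      A gray
        A→F: F black — skip
      A black
      N→J: J black — skip
      N→F: F black — skip
    N black
    K gray
      B gray
        L gray
          L→J: J black — skip
        L black
      B black
    K black
    G→L: L black — skip
  G black
  P→D: D black — skip
  P→E: E black — skip
  I gray
    I→B: B black — skip
    C gray
      C→J: J black — skip
      H gray
        H→J: J black — skip
        H→B: B black — skip
      H black
      C→N: N black — skip
    C black
    I→K: K black — skip
    I→O: O black — skip
    I→E: E black — skip
  I black
  P→O: O black — skip
P black
Every edge goes to a white or black vertex — no back edge, so the graph is acyclic.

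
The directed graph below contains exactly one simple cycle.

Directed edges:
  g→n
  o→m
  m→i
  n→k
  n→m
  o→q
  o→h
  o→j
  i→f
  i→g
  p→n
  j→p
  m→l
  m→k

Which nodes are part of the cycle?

g, i, m, n

DFS with gray/black marking from m:
m gray
  i gray
    g gray
      n gray
        k gray
        k black
        n→m: m is gray → back edge
Back edge closes the cycle m → i → g → n → m; its vertices are {g, i, m, n}.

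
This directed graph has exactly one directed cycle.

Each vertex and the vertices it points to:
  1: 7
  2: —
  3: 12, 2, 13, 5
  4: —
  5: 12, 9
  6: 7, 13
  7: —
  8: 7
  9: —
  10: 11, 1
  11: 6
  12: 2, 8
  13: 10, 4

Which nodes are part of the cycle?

6, 10, 11, 13

DFS with gray/black marking from 13:
13 gray
  10 gray
    11 gray
      6 gray
        7 gray
        7 black
        6→13: 13 is gray → back edge
Back edge closes the cycle 13 → 10 → 11 → 6 → 13; its vertices are {6, 10, 11, 13}.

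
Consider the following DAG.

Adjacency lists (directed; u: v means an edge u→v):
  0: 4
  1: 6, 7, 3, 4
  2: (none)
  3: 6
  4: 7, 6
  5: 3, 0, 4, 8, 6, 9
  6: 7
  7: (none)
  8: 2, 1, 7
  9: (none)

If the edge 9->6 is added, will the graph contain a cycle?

No

Adding 9→6 creates a cycle iff 6 can already reach 9.
Explore from 6: no path reaches 9. The graph stays acyclic.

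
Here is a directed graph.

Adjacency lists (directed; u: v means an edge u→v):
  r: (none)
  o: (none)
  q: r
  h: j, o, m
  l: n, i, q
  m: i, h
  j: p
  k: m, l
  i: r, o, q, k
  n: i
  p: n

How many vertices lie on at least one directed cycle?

8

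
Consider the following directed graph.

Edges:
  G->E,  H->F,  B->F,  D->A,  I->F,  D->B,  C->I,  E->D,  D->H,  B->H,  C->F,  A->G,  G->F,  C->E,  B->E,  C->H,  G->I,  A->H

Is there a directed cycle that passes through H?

No

H lies on a cycle iff there is a path from H back to itself.
Exploring from H, it never reaches itself; equivalently, its strongly connected component is a singleton.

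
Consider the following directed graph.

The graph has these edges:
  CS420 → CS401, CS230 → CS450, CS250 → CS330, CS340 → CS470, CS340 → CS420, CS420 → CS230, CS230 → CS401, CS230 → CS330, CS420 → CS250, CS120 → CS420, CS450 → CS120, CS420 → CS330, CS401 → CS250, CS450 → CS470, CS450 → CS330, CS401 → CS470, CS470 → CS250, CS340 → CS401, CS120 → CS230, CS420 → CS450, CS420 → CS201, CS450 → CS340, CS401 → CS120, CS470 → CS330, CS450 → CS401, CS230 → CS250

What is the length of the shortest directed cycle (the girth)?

For each vertex v, BFS finds the shortest path from v back to v.
The shortest such closed walk is CS120 → CS230 → CS401 → CS120, length 3.

3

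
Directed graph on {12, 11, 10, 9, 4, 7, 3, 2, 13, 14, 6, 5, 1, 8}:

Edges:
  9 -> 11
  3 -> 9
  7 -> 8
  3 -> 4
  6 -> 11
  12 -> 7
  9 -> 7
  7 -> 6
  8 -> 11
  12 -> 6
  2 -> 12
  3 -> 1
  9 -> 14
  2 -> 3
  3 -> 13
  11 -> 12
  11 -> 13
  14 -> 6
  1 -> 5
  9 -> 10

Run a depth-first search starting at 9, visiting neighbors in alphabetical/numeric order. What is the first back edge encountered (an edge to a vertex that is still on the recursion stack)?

DFS from 9 (visiting neighbors in alphabetical/numeric order); mark gray on enter, black on exit:
9 gray
  7 gray
    6 gray
      11 gray
        12 gray
          12→6: 6 is gray → back edge
First back edge: 12 → 6.

12→6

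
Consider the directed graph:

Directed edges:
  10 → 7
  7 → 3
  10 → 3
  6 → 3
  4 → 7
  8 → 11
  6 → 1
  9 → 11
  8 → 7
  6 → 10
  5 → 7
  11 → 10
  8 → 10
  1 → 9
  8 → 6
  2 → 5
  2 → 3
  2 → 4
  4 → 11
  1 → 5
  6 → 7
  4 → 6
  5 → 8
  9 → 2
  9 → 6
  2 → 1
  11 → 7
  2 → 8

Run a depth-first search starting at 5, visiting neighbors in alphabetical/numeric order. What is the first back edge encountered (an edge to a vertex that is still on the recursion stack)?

1→5

DFS from 5 (visiting neighbors in alphabetical/numeric order); mark gray on enter, black on exit:
5 gray
  7 gray
    3 gray
    3 black
  7 black
  8 gray
    6 gray
      1 gray
        1→5: 5 is gray → back edge
First back edge: 1 → 5.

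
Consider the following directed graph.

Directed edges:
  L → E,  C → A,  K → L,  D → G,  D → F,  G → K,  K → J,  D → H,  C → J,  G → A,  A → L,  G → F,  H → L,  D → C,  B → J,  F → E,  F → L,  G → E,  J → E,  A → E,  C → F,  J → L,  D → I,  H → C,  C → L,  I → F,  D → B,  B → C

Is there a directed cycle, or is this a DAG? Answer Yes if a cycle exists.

DFS with white/gray/black marking, starting from D:
D gray
  F gray
    L gray
      E gray
      E black
    L black
    F→E: E black — skip
  F black
  C gray
    C→F: F black — skip
    C→L: L black — skip
    A gray
      A→E: E black — skip
      A→L: L black — skip
    A black
    J gray
      J→L: L black — skip
      J→E: E black — skip
    J black
  C black
  H gray
    H→C: C black — skip
    H→L: L black — skip
  H black
  B gray
    B→C: C black — skip
    B→J: J black — skip
  B black
  I gray
    I→F: F black — skip
  I black
  G gray
    G→A: A black — skip
    G→E: E black — skip
    G→F: F black — skip
    K gray
      K→L: L black — skip
      K→J: J black — skip
    K black
  G black
D black
Every edge goes to a white or black vertex — no back edge, so the graph is acyclic.

No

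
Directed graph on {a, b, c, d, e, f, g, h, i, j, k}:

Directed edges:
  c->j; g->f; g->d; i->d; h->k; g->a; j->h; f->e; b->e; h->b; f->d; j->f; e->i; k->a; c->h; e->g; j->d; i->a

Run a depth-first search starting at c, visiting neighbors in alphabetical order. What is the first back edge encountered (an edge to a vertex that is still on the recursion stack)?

DFS from c (visiting neighbors in alphabetical order); mark gray on enter, black on exit:
c gray
  h gray
    b gray
      e gray
        g gray
          a gray
          a black
          d gray
          d black
          f gray
            f→d: d black — skip
            f→e: e is gray → back edge
First back edge: f → e.

f->e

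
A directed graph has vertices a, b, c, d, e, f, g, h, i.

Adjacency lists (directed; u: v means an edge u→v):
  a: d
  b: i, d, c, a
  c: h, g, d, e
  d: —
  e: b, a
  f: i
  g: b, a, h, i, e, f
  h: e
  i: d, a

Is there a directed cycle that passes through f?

f lies on a cycle iff there is a path from f back to itself.
Exploring from f, it never reaches itself; equivalently, its strongly connected component is a singleton.

No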